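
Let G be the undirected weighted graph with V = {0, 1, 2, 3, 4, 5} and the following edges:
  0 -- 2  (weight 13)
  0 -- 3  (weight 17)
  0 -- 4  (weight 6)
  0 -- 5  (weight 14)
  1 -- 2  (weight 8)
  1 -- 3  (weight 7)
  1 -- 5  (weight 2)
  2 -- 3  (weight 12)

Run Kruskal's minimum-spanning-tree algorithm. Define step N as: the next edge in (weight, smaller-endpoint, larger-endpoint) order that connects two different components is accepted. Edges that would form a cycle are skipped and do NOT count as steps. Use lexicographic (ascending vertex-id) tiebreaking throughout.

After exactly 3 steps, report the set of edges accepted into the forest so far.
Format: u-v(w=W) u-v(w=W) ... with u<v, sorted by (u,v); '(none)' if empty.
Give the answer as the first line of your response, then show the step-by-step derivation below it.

0-4(w=6) 1-3(w=7) 1-5(w=2)

step 1: add edge 1-5 (w=2); MST = {1-5(w=2)}
step 2: add edge 0-4 (w=6); MST = {0-4(w=6) 1-5(w=2)}
step 3: add edge 1-3 (w=7); MST = {0-4(w=6) 1-3(w=7) 1-5(w=2)}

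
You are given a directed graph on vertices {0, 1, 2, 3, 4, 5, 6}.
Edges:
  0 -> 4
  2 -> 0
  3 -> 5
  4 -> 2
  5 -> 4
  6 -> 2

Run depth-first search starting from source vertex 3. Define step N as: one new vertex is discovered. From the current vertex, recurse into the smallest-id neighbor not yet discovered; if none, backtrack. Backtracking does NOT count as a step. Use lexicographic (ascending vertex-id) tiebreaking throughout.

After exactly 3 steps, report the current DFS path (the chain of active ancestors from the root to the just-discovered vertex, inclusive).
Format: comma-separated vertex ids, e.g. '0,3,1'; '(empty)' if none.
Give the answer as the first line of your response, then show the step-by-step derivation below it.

3,5,4

step 1: discover 3; path=3; order=3
step 2: discover 5; path=3>5; order=3,5
step 3: discover 4; path=3>5>4; order=3,5,4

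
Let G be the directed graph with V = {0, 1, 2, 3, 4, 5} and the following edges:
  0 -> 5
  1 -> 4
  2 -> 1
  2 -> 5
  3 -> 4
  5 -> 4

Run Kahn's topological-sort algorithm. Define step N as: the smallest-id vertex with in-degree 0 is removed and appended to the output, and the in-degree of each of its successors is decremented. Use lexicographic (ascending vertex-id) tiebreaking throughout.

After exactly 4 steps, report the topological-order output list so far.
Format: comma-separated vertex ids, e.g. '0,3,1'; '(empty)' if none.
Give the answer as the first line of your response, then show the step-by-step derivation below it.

0,2,1,3

step 1: output 0; order=[0]; indeg=(0,1,0,0,3,1)
step 2: output 2; order=[0,2]; indeg=(0,0,0,0,3,0)
step 3: output 1; order=[0,2,1]; indeg=(0,0,0,0,2,0)
step 4: output 3; order=[0,2,1,3]; indeg=(0,0,0,0,1,0)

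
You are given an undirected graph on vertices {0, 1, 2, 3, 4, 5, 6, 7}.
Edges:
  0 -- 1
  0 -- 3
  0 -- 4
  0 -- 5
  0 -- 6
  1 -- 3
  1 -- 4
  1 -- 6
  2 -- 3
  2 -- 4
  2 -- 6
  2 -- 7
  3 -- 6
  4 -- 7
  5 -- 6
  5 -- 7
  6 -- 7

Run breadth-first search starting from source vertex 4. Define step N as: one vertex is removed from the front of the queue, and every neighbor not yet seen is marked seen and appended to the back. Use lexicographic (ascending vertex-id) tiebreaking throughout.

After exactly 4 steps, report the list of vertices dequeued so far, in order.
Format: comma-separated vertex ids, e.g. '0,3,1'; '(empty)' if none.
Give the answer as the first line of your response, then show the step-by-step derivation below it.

4,0,1,2

step 1: dequeue 4; queue=[0,1,2,7]; order=4
step 2: dequeue 0; queue=[1,2,7,3,5,6]; order=4,0
step 3: dequeue 1; queue=[2,7,3,5,6]; order=4,0,1
step 4: dequeue 2; queue=[7,3,5,6]; order=4,0,1,2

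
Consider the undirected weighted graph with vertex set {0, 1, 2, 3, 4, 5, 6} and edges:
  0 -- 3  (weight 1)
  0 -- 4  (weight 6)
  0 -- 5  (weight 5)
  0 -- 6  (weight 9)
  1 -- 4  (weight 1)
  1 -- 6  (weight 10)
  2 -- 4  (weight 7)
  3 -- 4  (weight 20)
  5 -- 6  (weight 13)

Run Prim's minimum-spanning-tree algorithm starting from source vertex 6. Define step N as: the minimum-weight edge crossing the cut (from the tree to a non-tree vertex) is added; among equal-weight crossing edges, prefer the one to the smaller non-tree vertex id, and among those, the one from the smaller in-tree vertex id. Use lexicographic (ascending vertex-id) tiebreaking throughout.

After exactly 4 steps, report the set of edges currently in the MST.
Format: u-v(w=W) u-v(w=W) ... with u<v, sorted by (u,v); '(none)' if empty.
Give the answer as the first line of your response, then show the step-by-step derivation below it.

0-3(w=1) 0-4(w=6) 0-5(w=5) 0-6(w=9)

step 1: add edge 0-6 (w=9); MST = {0-6(w=9)}
step 2: add edge 0-3 (w=1); MST = {0-3(w=1) 0-6(w=9)}
step 3: add edge 0-5 (w=5); MST = {0-3(w=1) 0-5(w=5) 0-6(w=9)}
step 4: add edge 0-4 (w=6); MST = {0-3(w=1) 0-4(w=6) 0-5(w=5) 0-6(w=9)}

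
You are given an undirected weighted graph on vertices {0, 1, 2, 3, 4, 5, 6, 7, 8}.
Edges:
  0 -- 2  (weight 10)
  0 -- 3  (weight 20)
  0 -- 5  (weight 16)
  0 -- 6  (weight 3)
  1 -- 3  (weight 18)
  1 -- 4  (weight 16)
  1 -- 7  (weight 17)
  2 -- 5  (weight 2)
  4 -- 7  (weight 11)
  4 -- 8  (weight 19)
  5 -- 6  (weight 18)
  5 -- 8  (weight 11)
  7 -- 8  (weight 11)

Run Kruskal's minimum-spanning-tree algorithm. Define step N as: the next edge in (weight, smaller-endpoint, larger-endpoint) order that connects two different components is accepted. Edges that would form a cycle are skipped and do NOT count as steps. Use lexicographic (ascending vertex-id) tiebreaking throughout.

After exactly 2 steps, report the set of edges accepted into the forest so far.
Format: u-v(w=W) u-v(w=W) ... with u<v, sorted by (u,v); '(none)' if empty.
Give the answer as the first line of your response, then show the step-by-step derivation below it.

0-6(w=3) 2-5(w=2)

step 1: add edge 2-5 (w=2); MST = {2-5(w=2)}
step 2: add edge 0-6 (w=3); MST = {0-6(w=3) 2-5(w=2)}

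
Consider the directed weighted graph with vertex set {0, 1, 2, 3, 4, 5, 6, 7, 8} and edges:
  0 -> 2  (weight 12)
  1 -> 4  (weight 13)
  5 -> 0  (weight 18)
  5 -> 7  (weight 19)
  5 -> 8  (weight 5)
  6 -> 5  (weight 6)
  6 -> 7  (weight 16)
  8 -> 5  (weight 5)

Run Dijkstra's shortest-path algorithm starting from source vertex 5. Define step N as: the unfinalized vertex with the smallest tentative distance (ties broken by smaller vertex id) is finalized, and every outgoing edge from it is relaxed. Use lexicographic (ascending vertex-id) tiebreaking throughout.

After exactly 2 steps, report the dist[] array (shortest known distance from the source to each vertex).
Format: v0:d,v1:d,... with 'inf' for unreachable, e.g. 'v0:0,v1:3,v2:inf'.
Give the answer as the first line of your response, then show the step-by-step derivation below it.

v0:18,v1:inf,v2:inf,v3:inf,v4:inf,v5:0,v6:inf,v7:19,v8:5

step 1: dist = v0:18,v1:inf,v2:inf,v3:inf,v4:inf,v5:0,v6:inf,v7:19,v8:5
step 2: dist = v0:18,v1:inf,v2:inf,v3:inf,v4:inf,v5:0,v6:inf,v7:19,v8:5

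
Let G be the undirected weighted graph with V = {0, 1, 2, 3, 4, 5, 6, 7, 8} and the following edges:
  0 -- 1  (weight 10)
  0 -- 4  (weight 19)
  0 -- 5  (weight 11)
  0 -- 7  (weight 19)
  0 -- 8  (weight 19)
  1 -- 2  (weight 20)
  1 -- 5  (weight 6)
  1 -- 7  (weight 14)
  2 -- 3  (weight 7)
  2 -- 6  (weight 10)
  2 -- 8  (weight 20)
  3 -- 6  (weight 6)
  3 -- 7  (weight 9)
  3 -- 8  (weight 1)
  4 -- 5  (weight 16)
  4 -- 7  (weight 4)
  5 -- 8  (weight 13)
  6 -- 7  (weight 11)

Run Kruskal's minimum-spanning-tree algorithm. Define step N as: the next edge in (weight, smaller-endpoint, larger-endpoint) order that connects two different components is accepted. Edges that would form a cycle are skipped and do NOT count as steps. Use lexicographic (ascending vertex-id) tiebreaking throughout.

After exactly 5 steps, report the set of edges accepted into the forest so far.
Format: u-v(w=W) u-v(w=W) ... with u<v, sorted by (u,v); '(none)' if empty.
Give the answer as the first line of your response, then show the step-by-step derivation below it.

1-5(w=6) 2-3(w=7) 3-6(w=6) 3-8(w=1) 4-7(w=4)

step 1: add edge 3-8 (w=1); MST = {3-8(w=1)}
step 2: add edge 4-7 (w=4); MST = {3-8(w=1) 4-7(w=4)}
step 3: add edge 1-5 (w=6); MST = {1-5(w=6) 3-8(w=1) 4-7(w=4)}
step 4: add edge 3-6 (w=6); MST = {1-5(w=6) 3-6(w=6) 3-8(w=1) 4-7(w=4)}
step 5: add edge 2-3 (w=7); MST = {1-5(w=6) 2-3(w=7) 3-6(w=6) 3-8(w=1) 4-7(w=4)}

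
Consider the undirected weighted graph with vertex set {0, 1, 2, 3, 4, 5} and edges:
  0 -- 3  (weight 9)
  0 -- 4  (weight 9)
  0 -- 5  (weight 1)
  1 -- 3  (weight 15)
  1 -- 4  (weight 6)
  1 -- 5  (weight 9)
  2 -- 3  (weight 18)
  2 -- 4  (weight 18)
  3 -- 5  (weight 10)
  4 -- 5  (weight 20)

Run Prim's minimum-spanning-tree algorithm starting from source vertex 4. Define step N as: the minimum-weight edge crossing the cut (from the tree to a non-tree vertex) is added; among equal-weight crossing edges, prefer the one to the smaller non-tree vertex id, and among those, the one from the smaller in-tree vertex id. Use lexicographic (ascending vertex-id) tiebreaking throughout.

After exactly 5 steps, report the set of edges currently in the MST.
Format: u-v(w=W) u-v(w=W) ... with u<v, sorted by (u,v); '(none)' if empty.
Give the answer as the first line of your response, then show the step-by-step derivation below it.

0-3(w=9) 0-4(w=9) 0-5(w=1) 1-4(w=6) 2-3(w=18)

step 1: add edge 1-4 (w=6); MST = {1-4(w=6)}
step 2: add edge 0-4 (w=9); MST = {0-4(w=9) 1-4(w=6)}
step 3: add edge 0-5 (w=1); MST = {0-4(w=9) 0-5(w=1) 1-4(w=6)}
step 4: add edge 0-3 (w=9); MST = {0-3(w=9) 0-4(w=9) 0-5(w=1) 1-4(w=6)}
step 5: add edge 2-3 (w=18); MST = {0-3(w=9) 0-4(w=9) 0-5(w=1) 1-4(w=6) 2-3(w=18)}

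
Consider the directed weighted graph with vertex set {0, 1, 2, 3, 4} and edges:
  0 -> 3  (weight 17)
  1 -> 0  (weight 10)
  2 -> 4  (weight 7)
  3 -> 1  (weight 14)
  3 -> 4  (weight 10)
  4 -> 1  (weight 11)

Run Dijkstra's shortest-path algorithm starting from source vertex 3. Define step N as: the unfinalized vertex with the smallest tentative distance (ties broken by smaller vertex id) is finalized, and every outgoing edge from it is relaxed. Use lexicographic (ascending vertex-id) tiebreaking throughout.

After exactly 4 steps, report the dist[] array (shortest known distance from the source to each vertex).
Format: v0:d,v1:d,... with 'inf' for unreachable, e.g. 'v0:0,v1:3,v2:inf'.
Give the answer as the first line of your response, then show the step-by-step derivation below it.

v0:24,v1:14,v2:inf,v3:0,v4:10

step 1: dist = v0:inf,v1:14,v2:inf,v3:0,v4:10
step 2: dist = v0:inf,v1:14,v2:inf,v3:0,v4:10
step 3: dist = v0:24,v1:14,v2:inf,v3:0,v4:10
step 4: dist = v0:24,v1:14,v2:inf,v3:0,v4:10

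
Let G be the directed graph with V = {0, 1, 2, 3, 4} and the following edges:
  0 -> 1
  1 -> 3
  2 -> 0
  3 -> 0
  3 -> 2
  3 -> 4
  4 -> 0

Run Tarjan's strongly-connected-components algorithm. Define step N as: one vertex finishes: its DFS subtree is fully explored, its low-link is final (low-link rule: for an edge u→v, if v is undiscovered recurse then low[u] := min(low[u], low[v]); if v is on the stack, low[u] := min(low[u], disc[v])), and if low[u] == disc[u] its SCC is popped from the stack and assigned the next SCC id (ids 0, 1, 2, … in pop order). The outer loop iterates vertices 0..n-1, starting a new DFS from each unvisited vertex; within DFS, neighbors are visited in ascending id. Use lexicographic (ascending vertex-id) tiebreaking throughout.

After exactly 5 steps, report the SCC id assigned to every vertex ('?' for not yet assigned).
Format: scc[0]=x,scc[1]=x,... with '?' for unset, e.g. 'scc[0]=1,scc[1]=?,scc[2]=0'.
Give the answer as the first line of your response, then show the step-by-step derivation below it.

scc[0]=0,scc[1]=0,scc[2]=0,scc[3]=0,scc[4]=0

step 1: low=(low[0]=0,low[1]=1,low[2]=0,low[3]=0,low[4]=?); scc=(scc[0]=?,scc[1]=?,scc[2]=?,scc[3]=?,scc[4]=?)
step 2: low=(low[0]=0,low[1]=1,low[2]=0,low[3]=0,low[4]=0); scc=(scc[0]=?,scc[1]=?,scc[2]=?,scc[3]=?,scc[4]=?)
step 3: low=(low[0]=0,low[1]=1,low[2]=0,low[3]=0,low[4]=0); scc=(scc[0]=?,scc[1]=?,scc[2]=?,scc[3]=?,scc[4]=?)
step 4: low=(low[0]=0,low[1]=0,low[2]=0,low[3]=0,low[4]=0); scc=(scc[0]=?,scc[1]=?,scc[2]=?,scc[3]=?,scc[4]=?)
step 5: low=(low[0]=0,low[1]=0,low[2]=0,low[3]=0,low[4]=0); scc=(scc[0]=0,scc[1]=0,scc[2]=0,scc[3]=0,scc[4]=0)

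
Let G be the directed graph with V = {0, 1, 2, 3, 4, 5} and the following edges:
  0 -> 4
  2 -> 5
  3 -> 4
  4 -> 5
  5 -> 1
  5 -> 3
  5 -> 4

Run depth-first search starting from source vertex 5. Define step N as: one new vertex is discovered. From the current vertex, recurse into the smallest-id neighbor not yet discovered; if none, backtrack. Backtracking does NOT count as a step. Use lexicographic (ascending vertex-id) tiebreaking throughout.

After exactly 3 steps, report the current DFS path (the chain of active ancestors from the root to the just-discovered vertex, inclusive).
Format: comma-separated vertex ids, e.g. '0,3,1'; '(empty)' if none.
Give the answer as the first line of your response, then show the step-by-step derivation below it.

5,3

step 1: discover 5; path=5; order=5
step 2: discover 1; path=5>1; order=5,1
step 3: discover 3; path=5>3; order=5,1,3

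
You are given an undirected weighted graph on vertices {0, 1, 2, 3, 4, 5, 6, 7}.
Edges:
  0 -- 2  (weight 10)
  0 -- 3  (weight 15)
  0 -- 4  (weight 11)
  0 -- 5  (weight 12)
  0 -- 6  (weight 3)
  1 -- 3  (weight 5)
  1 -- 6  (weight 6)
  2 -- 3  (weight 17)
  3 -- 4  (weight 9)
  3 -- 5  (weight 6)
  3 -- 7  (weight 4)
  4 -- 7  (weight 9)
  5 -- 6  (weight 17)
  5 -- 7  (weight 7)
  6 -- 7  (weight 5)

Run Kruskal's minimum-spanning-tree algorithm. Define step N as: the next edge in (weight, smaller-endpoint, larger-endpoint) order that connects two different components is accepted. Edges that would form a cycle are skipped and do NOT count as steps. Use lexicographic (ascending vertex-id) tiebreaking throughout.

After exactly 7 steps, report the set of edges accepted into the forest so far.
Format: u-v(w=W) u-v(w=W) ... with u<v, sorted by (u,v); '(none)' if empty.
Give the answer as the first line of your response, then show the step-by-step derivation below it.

0-2(w=10) 0-6(w=3) 1-3(w=5) 3-4(w=9) 3-5(w=6) 3-7(w=4) 6-7(w=5)

step 1: add edge 0-6 (w=3); MST = {0-6(w=3)}
step 2: add edge 3-7 (w=4); MST = {0-6(w=3) 3-7(w=4)}
step 3: add edge 1-3 (w=5); MST = {0-6(w=3) 1-3(w=5) 3-7(w=4)}
step 4: add edge 6-7 (w=5); MST = {0-6(w=3) 1-3(w=5) 3-7(w=4) 6-7(w=5)}
step 5: add edge 3-5 (w=6); MST = {0-6(w=3) 1-3(w=5) 3-5(w=6) 3-7(w=4) 6-7(w=5)}
step 6: add edge 3-4 (w=9); MST = {0-6(w=3) 1-3(w=5) 3-4(w=9) 3-5(w=6) 3-7(w=4) 6-7(w=5)}
step 7: add edge 0-2 (w=10); MST = {0-2(w=10) 0-6(w=3) 1-3(w=5) 3-4(w=9) 3-5(w=6) 3-7(w=4) 6-7(w=5)}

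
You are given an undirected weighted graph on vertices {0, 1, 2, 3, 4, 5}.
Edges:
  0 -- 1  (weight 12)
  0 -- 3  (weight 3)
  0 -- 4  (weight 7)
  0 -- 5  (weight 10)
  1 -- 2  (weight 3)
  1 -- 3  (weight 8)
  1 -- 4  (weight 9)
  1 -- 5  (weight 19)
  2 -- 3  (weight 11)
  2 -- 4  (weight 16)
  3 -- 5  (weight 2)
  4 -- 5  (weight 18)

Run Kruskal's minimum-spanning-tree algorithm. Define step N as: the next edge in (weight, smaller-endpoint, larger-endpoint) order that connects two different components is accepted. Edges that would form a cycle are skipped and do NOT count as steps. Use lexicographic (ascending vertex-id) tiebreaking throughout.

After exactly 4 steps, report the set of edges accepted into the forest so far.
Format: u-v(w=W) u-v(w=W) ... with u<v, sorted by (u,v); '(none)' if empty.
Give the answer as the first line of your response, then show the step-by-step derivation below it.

0-3(w=3) 0-4(w=7) 1-2(w=3) 3-5(w=2)

step 1: add edge 3-5 (w=2); MST = {3-5(w=2)}
step 2: add edge 0-3 (w=3); MST = {0-3(w=3) 3-5(w=2)}
step 3: add edge 1-2 (w=3); MST = {0-3(w=3) 1-2(w=3) 3-5(w=2)}
step 4: add edge 0-4 (w=7); MST = {0-3(w=3) 0-4(w=7) 1-2(w=3) 3-5(w=2)}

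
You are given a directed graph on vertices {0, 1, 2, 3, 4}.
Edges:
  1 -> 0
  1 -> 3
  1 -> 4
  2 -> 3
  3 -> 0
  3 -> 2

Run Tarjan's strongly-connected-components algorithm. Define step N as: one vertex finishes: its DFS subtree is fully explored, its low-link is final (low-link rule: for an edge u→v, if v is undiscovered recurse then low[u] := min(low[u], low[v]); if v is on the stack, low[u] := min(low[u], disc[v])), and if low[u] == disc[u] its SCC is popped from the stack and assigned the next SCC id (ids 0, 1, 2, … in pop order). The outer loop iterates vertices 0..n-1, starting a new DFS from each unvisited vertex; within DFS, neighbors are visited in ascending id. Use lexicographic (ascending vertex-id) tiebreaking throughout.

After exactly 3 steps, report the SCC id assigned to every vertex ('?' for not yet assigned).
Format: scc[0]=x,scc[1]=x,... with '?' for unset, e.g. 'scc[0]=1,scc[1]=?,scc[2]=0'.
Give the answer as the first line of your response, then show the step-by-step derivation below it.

scc[0]=0,scc[1]=?,scc[2]=1,scc[3]=1,scc[4]=?

step 1: low=(low[0]=0,low[1]=?,low[2]=?,low[3]=?,low[4]=?); scc=(scc[0]=0,scc[1]=?,scc[2]=?,scc[3]=?,scc[4]=?)
step 2: low=(low[0]=0,low[1]=1,low[2]=2,low[3]=2,low[4]=?); scc=(scc[0]=0,scc[1]=?,scc[2]=?,scc[3]=?,scc[4]=?)
step 3: low=(low[0]=0,low[1]=1,low[2]=2,low[3]=2,low[4]=?); scc=(scc[0]=0,scc[1]=?,scc[2]=1,scc[3]=1,scc[4]=?)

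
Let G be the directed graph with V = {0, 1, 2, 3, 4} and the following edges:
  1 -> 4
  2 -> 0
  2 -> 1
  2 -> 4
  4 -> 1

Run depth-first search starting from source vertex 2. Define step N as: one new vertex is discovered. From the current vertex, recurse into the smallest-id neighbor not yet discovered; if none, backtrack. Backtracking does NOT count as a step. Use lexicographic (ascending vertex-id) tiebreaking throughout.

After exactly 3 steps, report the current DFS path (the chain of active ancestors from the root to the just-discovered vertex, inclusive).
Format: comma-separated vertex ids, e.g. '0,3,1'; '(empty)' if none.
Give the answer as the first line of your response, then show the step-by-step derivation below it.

2,1

step 1: discover 2; path=2; order=2
step 2: discover 0; path=2>0; order=2,0
step 3: discover 1; path=2>1; order=2,0,1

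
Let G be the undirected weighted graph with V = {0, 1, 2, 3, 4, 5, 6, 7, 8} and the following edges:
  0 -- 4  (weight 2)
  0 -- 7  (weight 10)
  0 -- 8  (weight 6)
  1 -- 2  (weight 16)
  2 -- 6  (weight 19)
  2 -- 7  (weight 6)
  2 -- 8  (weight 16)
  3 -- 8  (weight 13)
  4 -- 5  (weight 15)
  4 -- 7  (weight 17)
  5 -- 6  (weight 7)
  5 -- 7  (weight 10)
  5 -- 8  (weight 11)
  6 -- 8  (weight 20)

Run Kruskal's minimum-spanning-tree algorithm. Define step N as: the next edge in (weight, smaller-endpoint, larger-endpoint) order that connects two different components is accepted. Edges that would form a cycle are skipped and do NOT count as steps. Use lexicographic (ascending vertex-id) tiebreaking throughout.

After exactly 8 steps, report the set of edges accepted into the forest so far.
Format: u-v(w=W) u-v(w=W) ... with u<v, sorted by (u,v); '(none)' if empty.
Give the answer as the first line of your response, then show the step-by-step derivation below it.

0-4(w=2) 0-7(w=10) 0-8(w=6) 1-2(w=16) 2-7(w=6) 3-8(w=13) 5-6(w=7) 5-7(w=10)

step 1: add edge 0-4 (w=2); MST = {0-4(w=2)}
step 2: add edge 0-8 (w=6); MST = {0-4(w=2) 0-8(w=6)}
step 3: add edge 2-7 (w=6); MST = {0-4(w=2) 0-8(w=6) 2-7(w=6)}
step 4: add edge 5-6 (w=7); MST = {0-4(w=2) 0-8(w=6) 2-7(w=6) 5-6(w=7)}
step 5: add edge 0-7 (w=10); MST = {0-4(w=2) 0-7(w=10) 0-8(w=6) 2-7(w=6) 5-6(w=7)}
step 6: add edge 5-7 (w=10); MST = {0-4(w=2) 0-7(w=10) 0-8(w=6) 2-7(w=6) 5-6(w=7) 5-7(w=10)}
step 7: add edge 3-8 (w=13); MST = {0-4(w=2) 0-7(w=10) 0-8(w=6) 2-7(w=6) 3-8(w=13) 5-6(w=7) 5-7(w=10)}
step 8: add edge 1-2 (w=16); MST = {0-4(w=2) 0-7(w=10) 0-8(w=6) 1-2(w=16) 2-7(w=6) 3-8(w=13) 5-6(w=7) 5-7(w=10)}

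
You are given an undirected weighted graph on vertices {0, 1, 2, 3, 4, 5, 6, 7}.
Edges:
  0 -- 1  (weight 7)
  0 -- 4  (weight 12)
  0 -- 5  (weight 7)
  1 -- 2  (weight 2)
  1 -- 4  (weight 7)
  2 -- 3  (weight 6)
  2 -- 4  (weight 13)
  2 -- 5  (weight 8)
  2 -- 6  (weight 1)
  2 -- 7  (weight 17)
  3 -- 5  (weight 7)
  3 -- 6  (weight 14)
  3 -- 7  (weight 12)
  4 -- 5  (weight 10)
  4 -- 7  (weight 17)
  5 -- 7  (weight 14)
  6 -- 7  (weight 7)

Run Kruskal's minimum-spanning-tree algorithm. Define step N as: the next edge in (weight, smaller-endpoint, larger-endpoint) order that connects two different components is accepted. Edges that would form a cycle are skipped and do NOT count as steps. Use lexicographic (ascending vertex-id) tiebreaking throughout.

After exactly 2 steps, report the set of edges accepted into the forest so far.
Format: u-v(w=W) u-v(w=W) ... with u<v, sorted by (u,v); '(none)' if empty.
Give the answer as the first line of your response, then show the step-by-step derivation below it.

1-2(w=2) 2-6(w=1)

step 1: add edge 2-6 (w=1); MST = {2-6(w=1)}
step 2: add edge 1-2 (w=2); MST = {1-2(w=2) 2-6(w=1)}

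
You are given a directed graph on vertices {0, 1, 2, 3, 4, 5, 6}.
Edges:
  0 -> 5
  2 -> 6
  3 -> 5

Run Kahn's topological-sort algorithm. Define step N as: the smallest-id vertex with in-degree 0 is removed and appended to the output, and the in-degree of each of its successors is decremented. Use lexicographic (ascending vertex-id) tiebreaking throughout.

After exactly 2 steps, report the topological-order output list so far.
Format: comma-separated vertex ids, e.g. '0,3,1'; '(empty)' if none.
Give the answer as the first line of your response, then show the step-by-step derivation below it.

0,1

step 1: output 0; order=[0]; indeg=(0,0,0,0,0,1,1)
step 2: output 1; order=[0,1]; indeg=(0,0,0,0,0,1,1)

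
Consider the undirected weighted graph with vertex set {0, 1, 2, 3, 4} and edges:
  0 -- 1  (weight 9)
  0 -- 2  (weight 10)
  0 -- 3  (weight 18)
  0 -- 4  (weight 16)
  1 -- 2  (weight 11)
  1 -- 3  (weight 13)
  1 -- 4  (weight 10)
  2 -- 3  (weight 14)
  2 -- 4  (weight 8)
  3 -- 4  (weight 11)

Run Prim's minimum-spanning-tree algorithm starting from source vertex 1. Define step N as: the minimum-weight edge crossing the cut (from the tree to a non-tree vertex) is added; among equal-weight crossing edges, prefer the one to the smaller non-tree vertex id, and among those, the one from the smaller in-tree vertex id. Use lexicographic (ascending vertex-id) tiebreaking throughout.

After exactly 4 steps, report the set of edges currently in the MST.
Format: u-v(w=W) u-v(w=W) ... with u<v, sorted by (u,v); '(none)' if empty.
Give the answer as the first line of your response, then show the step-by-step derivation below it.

0-1(w=9) 0-2(w=10) 2-4(w=8) 3-4(w=11)

step 1: add edge 0-1 (w=9); MST = {0-1(w=9)}
step 2: add edge 0-2 (w=10); MST = {0-1(w=9) 0-2(w=10)}
step 3: add edge 2-4 (w=8); MST = {0-1(w=9) 0-2(w=10) 2-4(w=8)}
step 4: add edge 3-4 (w=11); MST = {0-1(w=9) 0-2(w=10) 2-4(w=8) 3-4(w=11)}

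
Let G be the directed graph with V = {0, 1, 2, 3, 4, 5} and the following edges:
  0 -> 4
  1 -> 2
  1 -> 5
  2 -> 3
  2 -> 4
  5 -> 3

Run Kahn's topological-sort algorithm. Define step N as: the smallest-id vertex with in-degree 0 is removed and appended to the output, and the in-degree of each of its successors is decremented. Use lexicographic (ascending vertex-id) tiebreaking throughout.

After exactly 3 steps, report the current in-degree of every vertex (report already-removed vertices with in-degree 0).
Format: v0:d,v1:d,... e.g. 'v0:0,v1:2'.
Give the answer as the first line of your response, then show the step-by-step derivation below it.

v0:0,v1:0,v2:0,v3:1,v4:0,v5:0

step 1: output 0; order=[0]; indeg=(0,0,1,2,1,1)
step 2: output 1; order=[0,1]; indeg=(0,0,0,2,1,0)
step 3: output 2; order=[0,1,2]; indeg=(0,0,0,1,0,0)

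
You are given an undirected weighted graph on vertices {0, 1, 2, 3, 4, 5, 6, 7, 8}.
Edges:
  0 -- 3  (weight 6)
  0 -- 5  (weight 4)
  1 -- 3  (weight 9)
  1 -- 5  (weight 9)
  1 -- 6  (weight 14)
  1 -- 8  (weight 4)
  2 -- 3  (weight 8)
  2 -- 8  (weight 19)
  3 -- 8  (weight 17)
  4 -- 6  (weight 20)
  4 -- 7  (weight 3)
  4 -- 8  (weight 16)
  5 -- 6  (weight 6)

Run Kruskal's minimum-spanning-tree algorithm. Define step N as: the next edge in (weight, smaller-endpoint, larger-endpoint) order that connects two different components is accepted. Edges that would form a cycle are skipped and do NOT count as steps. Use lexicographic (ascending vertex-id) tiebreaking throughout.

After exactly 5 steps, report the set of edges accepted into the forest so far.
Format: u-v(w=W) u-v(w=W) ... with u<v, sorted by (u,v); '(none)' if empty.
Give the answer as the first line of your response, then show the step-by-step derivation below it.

0-3(w=6) 0-5(w=4) 1-8(w=4) 4-7(w=3) 5-6(w=6)

step 1: add edge 4-7 (w=3); MST = {4-7(w=3)}
step 2: add edge 0-5 (w=4); MST = {0-5(w=4) 4-7(w=3)}
step 3: add edge 1-8 (w=4); MST = {0-5(w=4) 1-8(w=4) 4-7(w=3)}
step 4: add edge 0-3 (w=6); MST = {0-3(w=6) 0-5(w=4) 1-8(w=4) 4-7(w=3)}
step 5: add edge 5-6 (w=6); MST = {0-3(w=6) 0-5(w=4) 1-8(w=4) 4-7(w=3) 5-6(w=6)}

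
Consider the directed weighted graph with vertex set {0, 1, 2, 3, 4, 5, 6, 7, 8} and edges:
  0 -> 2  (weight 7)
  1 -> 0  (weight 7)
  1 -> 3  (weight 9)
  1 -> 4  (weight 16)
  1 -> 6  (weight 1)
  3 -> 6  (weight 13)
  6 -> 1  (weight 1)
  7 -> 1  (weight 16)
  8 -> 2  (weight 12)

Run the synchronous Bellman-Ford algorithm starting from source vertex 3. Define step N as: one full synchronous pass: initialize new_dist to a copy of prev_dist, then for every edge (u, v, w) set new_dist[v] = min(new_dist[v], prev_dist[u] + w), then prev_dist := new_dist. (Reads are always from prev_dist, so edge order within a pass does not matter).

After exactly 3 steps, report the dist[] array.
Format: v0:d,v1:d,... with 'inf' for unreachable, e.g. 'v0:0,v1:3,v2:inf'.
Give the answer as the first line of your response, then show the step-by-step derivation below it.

v0:21,v1:14,v2:inf,v3:0,v4:30,v5:inf,v6:13,v7:inf,v8:inf

step 1: dist = v0:inf,v1:inf,v2:inf,v3:0,v4:inf,v5:inf,v6:13,v7:inf,v8:inf
step 2: dist = v0:inf,v1:14,v2:inf,v3:0,v4:inf,v5:inf,v6:13,v7:inf,v8:inf
step 3: dist = v0:21,v1:14,v2:inf,v3:0,v4:30,v5:inf,v6:13,v7:inf,v8:inf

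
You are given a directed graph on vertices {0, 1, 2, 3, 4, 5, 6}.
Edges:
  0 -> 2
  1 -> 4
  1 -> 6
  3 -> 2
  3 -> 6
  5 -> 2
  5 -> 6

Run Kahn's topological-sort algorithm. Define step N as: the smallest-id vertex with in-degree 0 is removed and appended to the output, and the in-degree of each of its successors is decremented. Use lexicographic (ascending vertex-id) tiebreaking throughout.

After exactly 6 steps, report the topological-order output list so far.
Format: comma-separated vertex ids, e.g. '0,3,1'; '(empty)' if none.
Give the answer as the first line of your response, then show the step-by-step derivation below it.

0,1,3,4,5,2

step 1: output 0; order=[0]; indeg=(0,0,2,0,1,0,3)
step 2: output 1; order=[0,1]; indeg=(0,0,2,0,0,0,2)
step 3: output 3; order=[0,1,3]; indeg=(0,0,1,0,0,0,1)
step 4: output 4; order=[0,1,3,4]; indeg=(0,0,1,0,0,0,1)
step 5: output 5; order=[0,1,3,4,5]; indeg=(0,0,0,0,0,0,0)
step 6: output 2; order=[0,1,3,4,5,2]; indeg=(0,0,0,0,0,0,0)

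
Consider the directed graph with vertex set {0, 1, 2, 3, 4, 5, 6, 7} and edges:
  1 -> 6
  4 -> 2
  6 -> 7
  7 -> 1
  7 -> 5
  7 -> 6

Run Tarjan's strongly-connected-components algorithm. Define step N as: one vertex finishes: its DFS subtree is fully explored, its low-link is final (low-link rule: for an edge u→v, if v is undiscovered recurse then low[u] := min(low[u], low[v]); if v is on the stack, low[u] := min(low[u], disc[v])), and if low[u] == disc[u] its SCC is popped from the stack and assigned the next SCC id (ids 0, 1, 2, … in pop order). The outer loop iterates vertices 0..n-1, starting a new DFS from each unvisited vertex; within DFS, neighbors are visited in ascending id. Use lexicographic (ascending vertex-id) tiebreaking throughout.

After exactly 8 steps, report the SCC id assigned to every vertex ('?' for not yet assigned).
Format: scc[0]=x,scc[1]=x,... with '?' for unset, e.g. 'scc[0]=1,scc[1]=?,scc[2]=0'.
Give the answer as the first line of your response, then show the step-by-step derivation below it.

scc[0]=0,scc[1]=2,scc[2]=3,scc[3]=4,scc[4]=5,scc[5]=1,scc[6]=2,scc[7]=2

step 1: low=(low[0]=0,low[1]=?,low[2]=?,low[3]=?,low[4]=?,low[5]=?,low[6]=?,low[7]=?); scc=(scc[0]=0,scc[1]=?,scc[2]=?,scc[3]=?,scc[4]=?,scc[5]=?,scc[6]=?,scc[7]=?)
step 2: low=(low[0]=0,low[1]=1,low[2]=?,low[3]=?,low[4]=?,low[5]=4,low[6]=2,low[7]=1); scc=(scc[0]=0,scc[1]=?,scc[2]=?,scc[3]=?,scc[4]=?,scc[5]=1,scc[6]=?,scc[7]=?)
step 3: low=(low[0]=0,low[1]=1,low[2]=?,low[3]=?,low[4]=?,low[5]=4,low[6]=2,low[7]=1); scc=(scc[0]=0,scc[1]=?,scc[2]=?,scc[3]=?,scc[4]=?,scc[5]=1,scc[6]=?,scc[7]=?)
step 4: low=(low[0]=0,low[1]=1,low[2]=?,low[3]=?,low[4]=?,low[5]=4,low[6]=1,low[7]=1); scc=(scc[0]=0,scc[1]=?,scc[2]=?,scc[3]=?,scc[4]=?,scc[5]=1,scc[6]=?,scc[7]=?)
step 5: low=(low[0]=0,low[1]=1,low[2]=?,low[3]=?,low[4]=?,low[5]=4,low[6]=1,low[7]=1); scc=(scc[0]=0,scc[1]=2,scc[2]=?,scc[3]=?,scc[4]=?,scc[5]=1,scc[6]=2,scc[7]=2)
step 6: low=(low[0]=0,low[1]=1,low[2]=5,low[3]=?,low[4]=?,low[5]=4,low[6]=1,low[7]=1); scc=(scc[0]=0,scc[1]=2,scc[2]=3,scc[3]=?,scc[4]=?,scc[5]=1,scc[6]=2,scc[7]=2)
step 7: low=(low[0]=0,low[1]=1,low[2]=5,low[3]=6,low[4]=?,low[5]=4,low[6]=1,low[7]=1); scc=(scc[0]=0,scc[1]=2,scc[2]=3,scc[3]=4,scc[4]=?,scc[5]=1,scc[6]=2,scc[7]=2)
step 8: low=(low[0]=0,low[1]=1,low[2]=5,low[3]=6,low[4]=7,low[5]=4,low[6]=1,low[7]=1); scc=(scc[0]=0,scc[1]=2,scc[2]=3,scc[3]=4,scc[4]=5,scc[5]=1,scc[6]=2,scc[7]=2)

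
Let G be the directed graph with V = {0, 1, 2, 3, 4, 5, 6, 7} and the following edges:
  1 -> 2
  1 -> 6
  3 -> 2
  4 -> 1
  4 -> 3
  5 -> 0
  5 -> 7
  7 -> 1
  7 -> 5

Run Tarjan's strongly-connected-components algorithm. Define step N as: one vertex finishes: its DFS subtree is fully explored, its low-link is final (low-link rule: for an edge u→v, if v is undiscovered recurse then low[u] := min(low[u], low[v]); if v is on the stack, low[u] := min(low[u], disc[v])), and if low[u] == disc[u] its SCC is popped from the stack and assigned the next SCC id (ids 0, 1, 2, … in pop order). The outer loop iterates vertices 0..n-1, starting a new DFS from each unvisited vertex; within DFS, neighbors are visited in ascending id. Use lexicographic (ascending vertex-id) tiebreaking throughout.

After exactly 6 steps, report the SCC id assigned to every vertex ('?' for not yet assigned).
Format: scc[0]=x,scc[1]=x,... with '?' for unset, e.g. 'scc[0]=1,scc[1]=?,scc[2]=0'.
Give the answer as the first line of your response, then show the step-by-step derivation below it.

scc[0]=0,scc[1]=3,scc[2]=1,scc[3]=4,scc[4]=5,scc[5]=?,scc[6]=2,scc[7]=?

step 1: low=(low[0]=0,low[1]=?,low[2]=?,low[3]=?,low[4]=?,low[5]=?,low[6]=?,low[7]=?); scc=(scc[0]=0,scc[1]=?,scc[2]=?,scc[3]=?,scc[4]=?,scc[5]=?,scc[6]=?,scc[7]=?)
step 2: low=(low[0]=0,low[1]=1,low[2]=2,low[3]=?,low[4]=?,low[5]=?,low[6]=?,low[7]=?); scc=(scc[0]=0,scc[1]=?,scc[2]=1,scc[3]=?,scc[4]=?,scc[5]=?,scc[6]=?,scc[7]=?)
step 3: low=(low[0]=0,low[1]=1,low[2]=2,low[3]=?,low[4]=?,low[5]=?,low[6]=3,low[7]=?); scc=(scc[0]=0,scc[1]=?,scc[2]=1,scc[3]=?,scc[4]=?,scc[5]=?,scc[6]=2,scc[7]=?)
step 4: low=(low[0]=0,low[1]=1,low[2]=2,low[3]=?,low[4]=?,low[5]=?,low[6]=3,low[7]=?); scc=(scc[0]=0,scc[1]=3,scc[2]=1,scc[3]=?,scc[4]=?,scc[5]=?,scc[6]=2,scc[7]=?)
step 5: low=(low[0]=0,low[1]=1,low[2]=2,low[3]=4,low[4]=?,low[5]=?,low[6]=3,low[7]=?); scc=(scc[0]=0,scc[1]=3,scc[2]=1,scc[3]=4,scc[4]=?,scc[5]=?,scc[6]=2,scc[7]=?)
step 6: low=(low[0]=0,low[1]=1,low[2]=2,low[3]=4,low[4]=5,low[5]=?,low[6]=3,low[7]=?); scc=(scc[0]=0,scc[1]=3,scc[2]=1,scc[3]=4,scc[4]=5,scc[5]=?,scc[6]=2,scc[7]=?)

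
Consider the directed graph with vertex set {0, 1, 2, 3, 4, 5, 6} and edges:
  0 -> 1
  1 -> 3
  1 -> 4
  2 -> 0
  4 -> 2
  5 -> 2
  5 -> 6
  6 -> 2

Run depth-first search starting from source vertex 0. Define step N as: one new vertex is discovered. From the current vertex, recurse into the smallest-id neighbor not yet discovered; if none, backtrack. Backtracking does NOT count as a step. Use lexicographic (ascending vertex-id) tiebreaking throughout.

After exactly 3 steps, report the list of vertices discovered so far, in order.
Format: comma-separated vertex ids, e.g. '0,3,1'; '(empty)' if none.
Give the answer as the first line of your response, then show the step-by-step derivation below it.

0,1,3

step 1: discover 0; path=0; order=0
step 2: discover 1; path=0>1; order=0,1
step 3: discover 3; path=0>1>3; order=0,1,3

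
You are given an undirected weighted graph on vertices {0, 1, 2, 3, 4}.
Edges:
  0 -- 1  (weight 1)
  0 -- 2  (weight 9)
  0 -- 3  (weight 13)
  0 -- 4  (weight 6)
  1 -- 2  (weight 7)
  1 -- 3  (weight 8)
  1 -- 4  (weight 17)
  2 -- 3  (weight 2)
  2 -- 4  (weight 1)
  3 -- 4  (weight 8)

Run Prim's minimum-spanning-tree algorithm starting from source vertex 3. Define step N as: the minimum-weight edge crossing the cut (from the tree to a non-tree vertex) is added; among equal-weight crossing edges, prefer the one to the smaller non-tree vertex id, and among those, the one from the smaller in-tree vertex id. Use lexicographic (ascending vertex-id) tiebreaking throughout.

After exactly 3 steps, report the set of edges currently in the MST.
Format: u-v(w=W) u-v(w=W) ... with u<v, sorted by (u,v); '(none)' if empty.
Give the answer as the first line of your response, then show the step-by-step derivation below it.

0-4(w=6) 2-3(w=2) 2-4(w=1)

step 1: add edge 2-3 (w=2); MST = {2-3(w=2)}
step 2: add edge 2-4 (w=1); MST = {2-3(w=2) 2-4(w=1)}
step 3: add edge 0-4 (w=6); MST = {0-4(w=6) 2-3(w=2) 2-4(w=1)}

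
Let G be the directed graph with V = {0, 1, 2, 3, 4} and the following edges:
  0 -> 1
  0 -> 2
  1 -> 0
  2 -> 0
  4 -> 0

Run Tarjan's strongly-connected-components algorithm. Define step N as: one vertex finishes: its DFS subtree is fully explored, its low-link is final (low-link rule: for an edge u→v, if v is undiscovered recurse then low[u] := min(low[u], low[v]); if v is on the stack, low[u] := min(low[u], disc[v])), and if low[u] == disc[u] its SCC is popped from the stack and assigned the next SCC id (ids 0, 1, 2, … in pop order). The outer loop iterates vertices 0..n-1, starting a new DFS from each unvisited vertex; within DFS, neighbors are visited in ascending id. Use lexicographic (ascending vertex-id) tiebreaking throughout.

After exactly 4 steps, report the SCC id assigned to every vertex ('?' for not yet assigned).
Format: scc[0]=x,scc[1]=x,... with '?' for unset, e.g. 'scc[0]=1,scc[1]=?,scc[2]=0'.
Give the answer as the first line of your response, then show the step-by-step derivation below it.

scc[0]=0,scc[1]=0,scc[2]=0,scc[3]=1,scc[4]=?

step 1: low=(low[0]=0,low[1]=0,low[2]=?,low[3]=?,low[4]=?); scc=(scc[0]=?,scc[1]=?,scc[2]=?,scc[3]=?,scc[4]=?)
step 2: low=(low[0]=0,low[1]=0,low[2]=0,low[3]=?,low[4]=?); scc=(scc[0]=?,scc[1]=?,scc[2]=?,scc[3]=?,scc[4]=?)
step 3: low=(low[0]=0,low[1]=0,low[2]=0,low[3]=?,low[4]=?); scc=(scc[0]=0,scc[1]=0,scc[2]=0,scc[3]=?,scc[4]=?)
step 4: low=(low[0]=0,low[1]=0,low[2]=0,low[3]=3,low[4]=?); scc=(scc[0]=0,scc[1]=0,scc[2]=0,scc[3]=1,scc[4]=?)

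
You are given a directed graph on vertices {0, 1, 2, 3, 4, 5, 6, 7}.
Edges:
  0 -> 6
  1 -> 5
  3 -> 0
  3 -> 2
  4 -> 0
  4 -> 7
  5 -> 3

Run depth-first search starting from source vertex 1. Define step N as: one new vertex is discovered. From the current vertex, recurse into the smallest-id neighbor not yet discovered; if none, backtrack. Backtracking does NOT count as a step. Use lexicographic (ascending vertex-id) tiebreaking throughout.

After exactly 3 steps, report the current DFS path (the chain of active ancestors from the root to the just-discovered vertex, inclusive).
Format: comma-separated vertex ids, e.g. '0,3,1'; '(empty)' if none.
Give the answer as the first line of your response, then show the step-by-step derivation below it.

1,5,3

step 1: discover 1; path=1; order=1
step 2: discover 5; path=1>5; order=1,5
step 3: discover 3; path=1>5>3; order=1,5,3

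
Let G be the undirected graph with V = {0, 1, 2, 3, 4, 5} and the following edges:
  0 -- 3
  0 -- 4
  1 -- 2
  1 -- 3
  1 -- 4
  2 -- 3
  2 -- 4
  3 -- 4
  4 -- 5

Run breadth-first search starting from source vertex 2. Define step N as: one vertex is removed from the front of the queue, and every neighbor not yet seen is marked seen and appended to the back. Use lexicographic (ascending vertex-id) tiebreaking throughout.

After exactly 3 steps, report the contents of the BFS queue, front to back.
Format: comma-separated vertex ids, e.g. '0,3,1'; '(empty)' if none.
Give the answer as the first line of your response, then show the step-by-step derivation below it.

4,0

step 1: dequeue 2; queue=[1,3,4]; order=2
step 2: dequeue 1; queue=[3,4]; order=2,1
step 3: dequeue 3; queue=[4,0]; order=2,1,3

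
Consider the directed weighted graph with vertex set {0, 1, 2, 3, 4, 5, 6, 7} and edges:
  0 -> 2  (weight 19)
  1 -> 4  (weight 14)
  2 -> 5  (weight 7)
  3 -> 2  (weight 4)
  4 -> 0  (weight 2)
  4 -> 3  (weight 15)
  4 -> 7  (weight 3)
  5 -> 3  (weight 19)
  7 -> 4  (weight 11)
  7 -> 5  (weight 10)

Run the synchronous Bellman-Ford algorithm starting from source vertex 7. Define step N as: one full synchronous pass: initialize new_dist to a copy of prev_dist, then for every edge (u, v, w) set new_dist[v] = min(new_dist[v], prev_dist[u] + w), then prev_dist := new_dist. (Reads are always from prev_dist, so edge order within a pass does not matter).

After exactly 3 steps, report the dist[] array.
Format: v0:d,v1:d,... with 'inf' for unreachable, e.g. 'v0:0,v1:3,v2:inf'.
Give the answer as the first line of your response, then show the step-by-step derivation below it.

v0:13,v1:inf,v2:30,v3:26,v4:11,v5:10,v6:inf,v7:0

step 1: dist = v0:inf,v1:inf,v2:inf,v3:inf,v4:11,v5:10,v6:inf,v7:0
step 2: dist = v0:13,v1:inf,v2:inf,v3:26,v4:11,v5:10,v6:inf,v7:0
step 3: dist = v0:13,v1:inf,v2:30,v3:26,v4:11,v5:10,v6:inf,v7:0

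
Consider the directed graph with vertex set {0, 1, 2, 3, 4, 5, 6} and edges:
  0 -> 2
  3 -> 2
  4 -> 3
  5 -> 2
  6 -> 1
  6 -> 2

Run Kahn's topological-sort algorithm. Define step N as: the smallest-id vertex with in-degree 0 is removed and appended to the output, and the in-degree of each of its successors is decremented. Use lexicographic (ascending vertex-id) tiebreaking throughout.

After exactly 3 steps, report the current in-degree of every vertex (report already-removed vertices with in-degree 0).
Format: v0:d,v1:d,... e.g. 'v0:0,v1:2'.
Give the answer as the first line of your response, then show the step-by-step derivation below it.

v0:0,v1:1,v2:2,v3:0,v4:0,v5:0,v6:0

step 1: output 0; order=[0]; indeg=(0,1,3,1,0,0,0)
step 2: output 4; order=[0,4]; indeg=(0,1,3,0,0,0,0)
step 3: output 3; order=[0,4,3]; indeg=(0,1,2,0,0,0,0)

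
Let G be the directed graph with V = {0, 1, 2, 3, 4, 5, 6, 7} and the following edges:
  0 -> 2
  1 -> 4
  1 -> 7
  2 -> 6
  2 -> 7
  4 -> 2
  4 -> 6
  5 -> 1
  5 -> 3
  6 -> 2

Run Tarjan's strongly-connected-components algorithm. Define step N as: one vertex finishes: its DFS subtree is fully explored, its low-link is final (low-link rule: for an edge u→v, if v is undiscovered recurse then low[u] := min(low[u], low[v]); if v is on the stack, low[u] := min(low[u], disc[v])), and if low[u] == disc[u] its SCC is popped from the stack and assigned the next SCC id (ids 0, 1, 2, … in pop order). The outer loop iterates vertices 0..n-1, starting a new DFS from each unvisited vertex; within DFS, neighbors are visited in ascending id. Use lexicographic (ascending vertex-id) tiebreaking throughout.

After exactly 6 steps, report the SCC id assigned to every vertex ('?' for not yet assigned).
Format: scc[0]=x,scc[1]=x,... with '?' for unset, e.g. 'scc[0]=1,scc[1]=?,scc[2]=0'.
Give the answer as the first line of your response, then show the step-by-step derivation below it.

scc[0]=2,scc[1]=4,scc[2]=1,scc[3]=?,scc[4]=3,scc[5]=?,scc[6]=1,scc[7]=0

step 1: low=(low[0]=0,low[1]=?,low[2]=1,low[3]=?,low[4]=?,low[5]=?,low[6]=1,low[7]=?); scc=(scc[0]=?,scc[1]=?,scc[2]=?,scc[3]=?,scc[4]=?,scc[5]=?,scc[6]=?,scc[7]=?)
step 2: low=(low[0]=0,low[1]=?,low[2]=1,low[3]=?,low[4]=?,low[5]=?,low[6]=1,low[7]=3); scc=(scc[0]=?,scc[1]=?,scc[2]=?,scc[3]=?,scc[4]=?,scc[5]=?,scc[6]=?,scc[7]=0)
step 3: low=(low[0]=0,low[1]=?,low[2]=1,low[3]=?,low[4]=?,low[5]=?,low[6]=1,low[7]=3); scc=(scc[0]=?,scc[1]=?,scc[2]=1,scc[3]=?,scc[4]=?,scc[5]=?,scc[6]=1,scc[7]=0)
step 4: low=(low[0]=0,low[1]=?,low[2]=1,low[3]=?,low[4]=?,low[5]=?,low[6]=1,low[7]=3); scc=(scc[0]=2,scc[1]=?,scc[2]=1,scc[3]=?,scc[4]=?,scc[5]=?,scc[6]=1,scc[7]=0)
step 5: low=(low[0]=0,low[1]=4,low[2]=1,low[3]=?,low[4]=5,low[5]=?,low[6]=1,low[7]=3); scc=(scc[0]=2,scc[1]=?,scc[2]=1,scc[3]=?,scc[4]=3,scc[5]=?,scc[6]=1,scc[7]=0)
step 6: low=(low[0]=0,low[1]=4,low[2]=1,low[3]=?,low[4]=5,low[5]=?,low[6]=1,low[7]=3); scc=(scc[0]=2,scc[1]=4,scc[2]=1,scc[3]=?,scc[4]=3,scc[5]=?,scc[6]=1,scc[7]=0)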